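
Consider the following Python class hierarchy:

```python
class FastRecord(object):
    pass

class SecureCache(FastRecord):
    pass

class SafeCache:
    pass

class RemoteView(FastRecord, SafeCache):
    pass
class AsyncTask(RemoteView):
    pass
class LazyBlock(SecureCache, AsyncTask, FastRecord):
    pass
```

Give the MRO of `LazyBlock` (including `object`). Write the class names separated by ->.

LazyBlock -> SecureCache -> AsyncTask -> RemoteView -> FastRecord -> SafeCache -> object

L[LazyBlock] = LazyBlock + merge(L[SecureCache], L[AsyncTask], L[FastRecord], [SecureCache AsyncTask FastRecord])
  take SecureCache:  [SecureCache FastRecord object] + [AsyncTask RemoteView FastRecord SafeCache object] + [FastRecord object] + [SecureCache AsyncTask FastRecord]
  take AsyncTask:  [FastRecord object] + [AsyncTask RemoteView FastRecord SafeCache object] + [FastRecord object] + [AsyncTask FastRecord]
  take RemoteView:  [FastRecord object] + [RemoteView FastRecord SafeCache object] + [FastRecord object] + [FastRecord]
  take FastRecord:  [FastRecord object] + [FastRecord SafeCache object] + [FastRecord object] + [FastRecord]
  take SafeCache:  [object] + [SafeCache object] + [object]
  take object:  [object] + [object] + [object]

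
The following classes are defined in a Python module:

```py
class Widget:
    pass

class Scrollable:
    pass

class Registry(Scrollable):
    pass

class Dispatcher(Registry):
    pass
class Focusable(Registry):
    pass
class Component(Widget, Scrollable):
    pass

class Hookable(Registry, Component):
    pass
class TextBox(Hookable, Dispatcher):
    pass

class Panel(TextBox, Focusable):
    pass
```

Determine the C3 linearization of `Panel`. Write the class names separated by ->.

L[Panel] = Panel + merge(L[TextBox], L[Focusable], [TextBox Focusable])
  take TextBox:  [TextBox Hookable Dispatcher Registry Component Widget Scrollable object] + [Focusable Registry Scrollable object] + [TextBox Focusable]
  take Hookable:  [Hookable Dispatcher Registry Component Widget Scrollable object] + [Focusable Registry Scrollable object] + [Focusable]
  take Dispatcher:  [Dispatcher Registry Component Widget Scrollable object] + [Focusable Registry Scrollable object] + [Focusable]
  take Focusable:  [Registry Component Widget Scrollable object] + [Focusable Registry Scrollable object] + [Focusable]
  take Registry:  [Registry Component Widget Scrollable object] + [Registry Scrollable object]
  take Component:  [Component Widget Scrollable object] + [Scrollable object]
  take Widget:  [Widget Scrollable object] + [Scrollable object]
  take Scrollable:  [Scrollable object] + [Scrollable object]
  take object:  [object] + [object]

Panel -> TextBox -> Hookable -> Dispatcher -> Focusable -> Registry -> Component -> Widget -> Scrollable -> object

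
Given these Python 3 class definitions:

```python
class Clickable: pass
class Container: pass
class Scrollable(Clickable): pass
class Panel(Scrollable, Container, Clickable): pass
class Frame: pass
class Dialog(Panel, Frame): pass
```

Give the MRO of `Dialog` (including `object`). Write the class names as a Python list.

L[Dialog] = Dialog + merge(L[Panel], L[Frame], [Panel Frame])
  take Panel:  [Panel Scrollable Container Clickable object] + [Frame object] + [Panel Frame]
  take Scrollable:  [Scrollable Container Clickable object] + [Frame object] + [Frame]
  take Container:  [Container Clickable object] + [Frame object] + [Frame]
  take Clickable:  [Clickable object] + [Frame object] + [Frame]
  take Frame:  [object] + [Frame object] + [Frame]
  take object:  [object] + [object]

[Dialog, Panel, Scrollable, Container, Clickable, Frame, object]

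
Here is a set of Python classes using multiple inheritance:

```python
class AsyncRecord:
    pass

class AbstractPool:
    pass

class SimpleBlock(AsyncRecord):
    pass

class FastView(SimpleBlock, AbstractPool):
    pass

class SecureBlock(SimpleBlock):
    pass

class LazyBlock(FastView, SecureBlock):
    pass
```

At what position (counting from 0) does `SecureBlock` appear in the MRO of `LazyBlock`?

L[LazyBlock] = LazyBlock + merge(L[FastView], L[SecureBlock], [FastView SecureBlock])
  take FastView:  [FastView SimpleBlock AsyncRecord AbstractPool object] + [SecureBlock SimpleBlock AsyncRecord object] + [FastView SecureBlock]
  take SecureBlock:  [SimpleBlock AsyncRecord AbstractPool object] + [SecureBlock SimpleBlock AsyncRecord object] + [SecureBlock]
  take SimpleBlock:  [SimpleBlock AsyncRecord AbstractPool object] + [SimpleBlock AsyncRecord object]
  take AsyncRecord:  [AsyncRecord AbstractPool object] + [AsyncRecord object]
  take AbstractPool:  [AbstractPool object] + [object]
  take object:  [object] + [object]
MRO: LazyBlock FastView SecureBlock SimpleBlock AsyncRecord AbstractPool object
SecureBlock sits at index 2.

2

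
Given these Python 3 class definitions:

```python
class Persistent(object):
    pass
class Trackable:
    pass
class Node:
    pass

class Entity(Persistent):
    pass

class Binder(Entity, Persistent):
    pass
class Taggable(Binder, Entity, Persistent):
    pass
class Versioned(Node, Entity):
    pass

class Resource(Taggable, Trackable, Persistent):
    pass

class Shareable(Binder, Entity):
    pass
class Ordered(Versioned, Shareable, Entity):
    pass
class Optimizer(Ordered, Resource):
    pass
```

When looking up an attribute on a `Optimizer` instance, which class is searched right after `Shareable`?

L[Optimizer] = Optimizer + merge(L[Ordered], L[Resource], [Ordered Resource])
  take Ordered:  [Ordered Versioned Node Shareable Binder Entity Persistent object] + [Resource Taggable Binder Entity Trackable Persistent object] + [Ordered Resource]
  take Versioned:  [Versioned Node Shareable Binder Entity Persistent object] + [Resource Taggable Binder Entity Trackable Persistent object] + [Resource]
  take Node:  [Node Shareable Binder Entity Persistent object] + [Resource Taggable Binder Entity Trackable Persistent object] + [Resource]
  take Shareable:  [Shareable Binder Entity Persistent object] + [Resource Taggable Binder Entity Trackable Persistent object] + [Resource]
  take Resource:  [Binder Entity Persistent object] + [Resource Taggable Binder Entity Trackable Persistent object] + [Resource]
  take Taggable:  [Binder Entity Persistent object] + [Taggable Binder Entity Trackable Persistent object]
  take Binder:  [Binder Entity Persistent object] + [Binder Entity Trackable Persistent object]
  take Entity:  [Entity Persistent object] + [Entity Trackable Persistent object]
  take Trackable:  [Persistent object] + [Trackable Persistent object]
  take Persistent:  [Persistent object] + [Persistent object]
  take object:  [object] + [object]
MRO: Optimizer Ordered Versioned Node Shareable Resource Taggable Binder Entity Trackable Persistent object
Shareable is at position 4; next is Resource.

Resource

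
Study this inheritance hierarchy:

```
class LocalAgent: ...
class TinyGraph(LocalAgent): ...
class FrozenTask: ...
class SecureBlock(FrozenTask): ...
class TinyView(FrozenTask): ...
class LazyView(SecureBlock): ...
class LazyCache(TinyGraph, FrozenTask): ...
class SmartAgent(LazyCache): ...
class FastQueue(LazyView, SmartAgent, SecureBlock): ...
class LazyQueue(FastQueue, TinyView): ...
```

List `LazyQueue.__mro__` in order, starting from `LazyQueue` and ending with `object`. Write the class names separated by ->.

L[LazyQueue] = LazyQueue + merge(L[FastQueue], L[TinyView], [FastQueue TinyView])
  take FastQueue:  [FastQueue LazyView SmartAgent SecureBlock LazyCache TinyGraph LocalAgent FrozenTask object] + [TinyView FrozenTask object] + [FastQueue TinyView]
  take LazyView:  [LazyView SmartAgent SecureBlock LazyCache TinyGraph LocalAgent FrozenTask object] + [TinyView FrozenTask object] + [TinyView]
  take SmartAgent:  [SmartAgent SecureBlock LazyCache TinyGraph LocalAgent FrozenTask object] + [TinyView FrozenTask object] + [TinyView]
  take SecureBlock:  [SecureBlock LazyCache TinyGraph LocalAgent FrozenTask object] + [TinyView FrozenTask object] + [TinyView]
  take LazyCache:  [LazyCache TinyGraph LocalAgent FrozenTask object] + [TinyView FrozenTask object] + [TinyView]
  take TinyGraph:  [TinyGraph LocalAgent FrozenTask object] + [TinyView FrozenTask object] + [TinyView]
  take LocalAgent:  [LocalAgent FrozenTask object] + [TinyView FrozenTask object] + [TinyView]
  take TinyView:  [FrozenTask object] + [TinyView FrozenTask object] + [TinyView]
  take FrozenTask:  [FrozenTask object] + [FrozenTask object]
  take object:  [object] + [object]

LazyQueue -> FastQueue -> LazyView -> SmartAgent -> SecureBlock -> LazyCache -> TinyGraph -> LocalAgent -> TinyView -> FrozenTask -> object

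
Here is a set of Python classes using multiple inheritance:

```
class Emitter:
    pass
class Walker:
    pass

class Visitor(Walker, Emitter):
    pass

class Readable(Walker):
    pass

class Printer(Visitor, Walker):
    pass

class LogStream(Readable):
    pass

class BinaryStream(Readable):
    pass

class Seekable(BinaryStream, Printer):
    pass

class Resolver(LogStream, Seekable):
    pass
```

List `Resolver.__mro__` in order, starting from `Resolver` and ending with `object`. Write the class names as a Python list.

[Resolver, LogStream, Seekable, BinaryStream, Readable, Printer, Visitor, Walker, Emitter, object]

L[Resolver] = Resolver + merge(L[LogStream], L[Seekable], [LogStream Seekable])
  take LogStream:  [LogStream Readable Walker object] + [Seekable BinaryStream Readable Printer Visitor Walker Emitter object] + [LogStream Seekable]
  take Seekable:  [Readable Walker object] + [Seekable BinaryStream Readable Printer Visitor Walker Emitter object] + [Seekable]
  take BinaryStream:  [Readable Walker object] + [BinaryStream Readable Printer Visitor Walker Emitter object]
  take Readable:  [Readable Walker object] + [Readable Printer Visitor Walker Emitter object]
  take Printer:  [Walker object] + [Printer Visitor Walker Emitter object]
  take Visitor:  [Walker object] + [Visitor Walker Emitter object]
  take Walker:  [Walker object] + [Walker Emitter object]
  take Emitter:  [object] + [Emitter object]
  take object:  [object] + [object]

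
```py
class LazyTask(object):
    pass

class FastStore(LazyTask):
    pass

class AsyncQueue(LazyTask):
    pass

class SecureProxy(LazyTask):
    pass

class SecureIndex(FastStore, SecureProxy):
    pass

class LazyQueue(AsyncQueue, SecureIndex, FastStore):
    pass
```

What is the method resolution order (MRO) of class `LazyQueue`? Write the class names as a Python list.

L[LazyQueue] = LazyQueue + merge(L[AsyncQueue], L[SecureIndex], L[FastStore], [AsyncQueue SecureIndex FastStore])
  take AsyncQueue:  [AsyncQueue LazyTask object] + [SecureIndex FastStore SecureProxy LazyTask object] + [FastStore LazyTask object] + [AsyncQueue SecureIndex FastStore]
  take SecureIndex:  [LazyTask object] + [SecureIndex FastStore SecureProxy LazyTask object] + [FastStore LazyTask object] + [SecureIndex FastStore]
  take FastStore:  [LazyTask object] + [FastStore SecureProxy LazyTask object] + [FastStore LazyTask object] + [FastStore]
  take SecureProxy:  [LazyTask object] + [SecureProxy LazyTask object] + [LazyTask object]
  take LazyTask:  [LazyTask object] + [LazyTask object] + [LazyTask object]
  take object:  [object] + [object] + [object]

[LazyQueue, AsyncQueue, SecureIndex, FastStore, SecureProxy, LazyTask, object]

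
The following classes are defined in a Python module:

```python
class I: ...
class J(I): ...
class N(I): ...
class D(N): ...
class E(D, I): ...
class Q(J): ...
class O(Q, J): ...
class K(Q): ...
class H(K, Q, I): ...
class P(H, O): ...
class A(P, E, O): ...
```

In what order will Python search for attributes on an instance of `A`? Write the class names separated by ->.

A -> P -> H -> K -> E -> O -> Q -> J -> D -> N -> I -> object

L[A] = A + merge(L[P], L[E], L[O], [P E O])
  take P:  [P H K O Q J I object] + [E D N I object] + [O Q J I object] + [P E O]
  take H:  [H K O Q J I object] + [E D N I object] + [O Q J I object] + [E O]
  take K:  [K O Q J I object] + [E D N I object] + [O Q J I object] + [E O]
  take E:  [O Q J I object] + [E D N I object] + [O Q J I object] + [E O]
  take O:  [O Q J I object] + [D N I object] + [O Q J I object] + [O]
  take Q:  [Q J I object] + [D N I object] + [Q J I object]
  take J:  [J I object] + [D N I object] + [J I object]
  take D:  [I object] + [D N I object] + [I object]
  take N:  [I object] + [N I object] + [I object]
  take I:  [I object] + [I object] + [I object]
  take object:  [object] + [object] + [object]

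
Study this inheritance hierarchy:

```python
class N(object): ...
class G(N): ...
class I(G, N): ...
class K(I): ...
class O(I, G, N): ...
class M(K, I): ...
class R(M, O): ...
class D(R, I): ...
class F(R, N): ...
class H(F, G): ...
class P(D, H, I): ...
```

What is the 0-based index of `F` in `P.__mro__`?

3

L[P] = P + merge(L[D], L[H], L[I], [D H I])
  take D:  [D R M K O I G N object] + [H F R M K O I G N object] + [I G N object] + [D H I]
  take H:  [R M K O I G N object] + [H F R M K O I G N object] + [I G N object] + [H I]
  take F:  [R M K O I G N object] + [F R M K O I G N object] + [I G N object] + [I]
  take R:  [R M K O I G N object] + [R M K O I G N object] + [I G N object] + [I]
  take M:  [M K O I G N object] + [M K O I G N object] + [I G N object] + [I]
  take K:  [K O I G N object] + [K O I G N object] + [I G N object] + [I]
  take O:  [O I G N object] + [O I G N object] + [I G N object] + [I]
  take I:  [I G N object] + [I G N object] + [I G N object] + [I]
  take G:  [G N object] + [G N object] + [G N object]
  take N:  [N object] + [N object] + [N object]
  take object:  [object] + [object] + [object]
MRO: P D H F R M K O I G N object
F sits at index 3.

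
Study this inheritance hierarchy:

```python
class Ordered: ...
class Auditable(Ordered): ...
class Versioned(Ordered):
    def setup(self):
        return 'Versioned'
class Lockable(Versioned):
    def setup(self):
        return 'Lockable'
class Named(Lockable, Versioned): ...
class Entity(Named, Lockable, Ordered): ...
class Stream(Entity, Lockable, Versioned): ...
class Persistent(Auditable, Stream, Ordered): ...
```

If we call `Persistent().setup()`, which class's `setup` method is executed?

Lockable

L[Persistent] = Persistent + merge(L[Auditable], L[Stream], L[Ordered], [Auditable Stream Ordered])
  take Auditable:  [Auditable Ordered object] + [Stream Entity Named Lockable Versioned Ordered object] + [Ordered object] + [Auditable Stream Ordered]
  take Stream:  [Ordered object] + [Stream Entity Named Lockable Versioned Ordered object] + [Ordered object] + [Stream Ordered]
  take Entity:  [Ordered object] + [Entity Named Lockable Versioned Ordered object] + [Ordered object] + [Ordered]
  take Named:  [Ordered object] + [Named Lockable Versioned Ordered object] + [Ordered object] + [Ordered]
  take Lockable:  [Ordered object] + [Lockable Versioned Ordered object] + [Ordered object] + [Ordered]
  take Versioned:  [Ordered object] + [Versioned Ordered object] + [Ordered object] + [Ordered]
  take Ordered:  [Ordered object] + [Ordered object] + [Ordered object] + [Ordered]
  take object:  [object] + [object] + [object]
MRO: Persistent Auditable Stream Entity Named Lockable Versioned Ordered object
setup is defined in: Lockable, Versioned. First along the MRO is Lockable.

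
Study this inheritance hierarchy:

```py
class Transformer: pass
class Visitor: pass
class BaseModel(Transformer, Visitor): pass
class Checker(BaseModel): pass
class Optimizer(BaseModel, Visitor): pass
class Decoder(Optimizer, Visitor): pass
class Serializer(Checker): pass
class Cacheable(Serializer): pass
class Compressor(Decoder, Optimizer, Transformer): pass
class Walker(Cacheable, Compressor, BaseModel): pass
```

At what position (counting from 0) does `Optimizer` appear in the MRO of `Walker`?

6

L[Walker] = Walker + merge(L[Cacheable], L[Compressor], L[BaseModel], [Cacheable Compressor BaseModel])
  take Cacheable:  [Cacheable Serializer Checker BaseModel Transformer Visitor object] + [Compressor Decoder Optimizer BaseModel Transformer Visitor object] + [BaseModel Transformer Visitor object] + [Cacheable Compressor BaseModel]
  take Serializer:  [Serializer Checker BaseModel Transformer Visitor object] + [Compressor Decoder Optimizer BaseModel Transformer Visitor object] + [BaseModel Transformer Visitor object] + [Compressor BaseModel]
  take Checker:  [Checker BaseModel Transformer Visitor object] + [Compressor Decoder Optimizer BaseModel Transformer Visitor object] + [BaseModel Transformer Visitor object] + [Compressor BaseModel]
  take Compressor:  [BaseModel Transformer Visitor object] + [Compressor Decoder Optimizer BaseModel Transformer Visitor object] + [BaseModel Transformer Visitor object] + [Compressor BaseModel]
  take Decoder:  [BaseModel Transformer Visitor object] + [Decoder Optimizer BaseModel Transformer Visitor object] + [BaseModel Transformer Visitor object] + [BaseModel]
  take Optimizer:  [BaseModel Transformer Visitor object] + [Optimizer BaseModel Transformer Visitor object] + [BaseModel Transformer Visitor object] + [BaseModel]
  take BaseModel:  [BaseModel Transformer Visitor object] + [BaseModel Transformer Visitor object] + [BaseModel Transformer Visitor object] + [BaseModel]
  take Transformer:  [Transformer Visitor object] + [Transformer Visitor object] + [Transformer Visitor object]
  take Visitor:  [Visitor object] + [Visitor object] + [Visitor object]
  take object:  [object] + [object] + [object]
MRO: Walker Cacheable Serializer Checker Compressor Decoder Optimizer BaseModel Transformer Visitor object
Optimizer sits at index 6.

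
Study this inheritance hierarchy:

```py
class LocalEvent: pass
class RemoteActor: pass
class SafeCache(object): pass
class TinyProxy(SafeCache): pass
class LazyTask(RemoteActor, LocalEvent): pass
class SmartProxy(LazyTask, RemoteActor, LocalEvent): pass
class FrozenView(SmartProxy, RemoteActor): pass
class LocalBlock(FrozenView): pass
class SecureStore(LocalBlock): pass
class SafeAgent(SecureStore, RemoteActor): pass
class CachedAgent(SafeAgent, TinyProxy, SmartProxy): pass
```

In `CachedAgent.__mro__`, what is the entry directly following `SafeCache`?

L[CachedAgent] = CachedAgent + merge(L[SafeAgent], L[TinyProxy], L[SmartProxy], [SafeAgent TinyProxy SmartProxy])
  take SafeAgent:  [SafeAgent SecureStore LocalBlock FrozenView SmartProxy LazyTask RemoteActor LocalEvent object] + [TinyProxy SafeCache object] + [SmartProxy LazyTask RemoteActor LocalEvent object] + [SafeAgent TinyProxy SmartProxy]
  take SecureStore:  [SecureStore LocalBlock FrozenView SmartProxy LazyTask RemoteActor LocalEvent object] + [TinyProxy SafeCache object] + [SmartProxy LazyTask RemoteActor LocalEvent object] + [TinyProxy SmartProxy]
  take LocalBlock:  [LocalBlock FrozenView SmartProxy LazyTask RemoteActor LocalEvent object] + [TinyProxy SafeCache object] + [SmartProxy LazyTask RemoteActor LocalEvent object] + [TinyProxy SmartProxy]
  take FrozenView:  [FrozenView SmartProxy LazyTask RemoteActor LocalEvent object] + [TinyProxy SafeCache object] + [SmartProxy LazyTask RemoteActor LocalEvent object] + [TinyProxy SmartProxy]
  take TinyProxy:  [SmartProxy LazyTask RemoteActor LocalEvent object] + [TinyProxy SafeCache object] + [SmartProxy LazyTask RemoteActor LocalEvent object] + [TinyProxy SmartProxy]
  take SmartProxy:  [SmartProxy LazyTask RemoteActor LocalEvent object] + [SafeCache object] + [SmartProxy LazyTask RemoteActor LocalEvent object] + [SmartProxy]
  take LazyTask:  [LazyTask RemoteActor LocalEvent object] + [SafeCache object] + [LazyTask RemoteActor LocalEvent object]
  take RemoteActor:  [RemoteActor LocalEvent object] + [SafeCache object] + [RemoteActor LocalEvent object]
  take LocalEvent:  [LocalEvent object] + [SafeCache object] + [LocalEvent object]
  take SafeCache:  [object] + [SafeCache object] + [object]
  take object:  [object] + [object] + [object]
MRO: CachedAgent SafeAgent SecureStore LocalBlock FrozenView TinyProxy SmartProxy LazyTask RemoteActor LocalEvent SafeCache object
SafeCache is at position 10; next is object.

object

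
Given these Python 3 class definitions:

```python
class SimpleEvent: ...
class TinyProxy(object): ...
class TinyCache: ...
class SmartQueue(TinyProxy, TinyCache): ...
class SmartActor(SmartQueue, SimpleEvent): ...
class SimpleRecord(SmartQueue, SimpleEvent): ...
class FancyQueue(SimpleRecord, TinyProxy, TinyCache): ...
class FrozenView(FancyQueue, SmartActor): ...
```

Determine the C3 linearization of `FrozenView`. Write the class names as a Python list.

L[FrozenView] = FrozenView + merge(L[FancyQueue], L[SmartActor], [FancyQueue SmartActor])
  take FancyQueue:  [FancyQueue SimpleRecord SmartQueue TinyProxy TinyCache SimpleEvent object] + [SmartActor SmartQueue TinyProxy TinyCache SimpleEvent object] + [FancyQueue SmartActor]
  take SimpleRecord:  [SimpleRecord SmartQueue TinyProxy TinyCache SimpleEvent object] + [SmartActor SmartQueue TinyProxy TinyCache SimpleEvent object] + [SmartActor]
  take SmartActor:  [SmartQueue TinyProxy TinyCache SimpleEvent object] + [SmartActor SmartQueue TinyProxy TinyCache SimpleEvent object] + [SmartActor]
  take SmartQueue:  [SmartQueue TinyProxy TinyCache SimpleEvent object] + [SmartQueue TinyProxy TinyCache SimpleEvent object]
  take TinyProxy:  [TinyProxy TinyCache SimpleEvent object] + [TinyProxy TinyCache SimpleEvent object]
  take TinyCache:  [TinyCache SimpleEvent object] + [TinyCache SimpleEvent object]
  take SimpleEvent:  [SimpleEvent object] + [SimpleEvent object]
  take object:  [object] + [object]

[FrozenView, FancyQueue, SimpleRecord, SmartActor, SmartQueue, TinyProxy, TinyCache, SimpleEvent, object]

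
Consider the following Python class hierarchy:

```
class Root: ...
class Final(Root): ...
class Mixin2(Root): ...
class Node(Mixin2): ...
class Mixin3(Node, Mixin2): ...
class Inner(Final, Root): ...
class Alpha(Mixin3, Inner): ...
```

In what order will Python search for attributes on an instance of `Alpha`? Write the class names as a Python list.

[Alpha, Mixin3, Node, Mixin2, Inner, Final, Root, object]

L[Alpha] = Alpha + merge(L[Mixin3], L[Inner], [Mixin3 Inner])
  take Mixin3:  [Mixin3 Node Mixin2 Root object] + [Inner Final Root object] + [Mixin3 Inner]
  take Node:  [Node Mixin2 Root object] + [Inner Final Root object] + [Inner]
  take Mixin2:  [Mixin2 Root object] + [Inner Final Root object] + [Inner]
  take Inner:  [Root object] + [Inner Final Root object] + [Inner]
  take Final:  [Root object] + [Final Root object]
  take Root:  [Root object] + [Root object]
  take object:  [object] + [object]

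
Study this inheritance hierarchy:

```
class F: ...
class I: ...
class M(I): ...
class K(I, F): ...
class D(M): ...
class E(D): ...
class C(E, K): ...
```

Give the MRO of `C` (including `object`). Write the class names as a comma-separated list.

C, E, D, M, K, I, F, object

L[C] = C + merge(L[E], L[K], [E K])
  take E:  [E D M I object] + [K I F object] + [E K]
  take D:  [D M I object] + [K I F object] + [K]
  take M:  [M I object] + [K I F object] + [K]
  take K:  [I object] + [K I F object] + [K]
  take I:  [I object] + [I F object]
  take F:  [object] + [F object]
  take object:  [object] + [object]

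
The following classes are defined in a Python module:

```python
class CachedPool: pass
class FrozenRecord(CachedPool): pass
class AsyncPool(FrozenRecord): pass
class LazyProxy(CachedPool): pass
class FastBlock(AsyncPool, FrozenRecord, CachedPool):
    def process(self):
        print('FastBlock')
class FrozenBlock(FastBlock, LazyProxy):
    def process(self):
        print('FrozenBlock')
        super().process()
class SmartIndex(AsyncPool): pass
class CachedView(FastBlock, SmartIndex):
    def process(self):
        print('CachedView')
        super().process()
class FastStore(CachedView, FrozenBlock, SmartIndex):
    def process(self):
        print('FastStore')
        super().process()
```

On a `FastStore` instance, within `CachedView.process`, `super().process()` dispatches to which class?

L[FastStore] = FastStore + merge(L[CachedView], L[FrozenBlock], L[SmartIndex], [CachedView FrozenBlock SmartIndex])
  take CachedView:  [CachedView FastBlock SmartIndex AsyncPool FrozenRecord CachedPool object] + [FrozenBlock FastBlock AsyncPool FrozenRecord LazyProxy CachedPool object] + [SmartIndex AsyncPool FrozenRecord CachedPool object] + [CachedView FrozenBlock SmartIndex]
  take FrozenBlock:  [FastBlock SmartIndex AsyncPool FrozenRecord CachedPool object] + [FrozenBlock FastBlock AsyncPool FrozenRecord LazyProxy CachedPool object] + [SmartIndex AsyncPool FrozenRecord CachedPool object] + [FrozenBlock SmartIndex]
  take FastBlock:  [FastBlock SmartIndex AsyncPool FrozenRecord CachedPool object] + [FastBlock AsyncPool FrozenRecord LazyProxy CachedPool object] + [SmartIndex AsyncPool FrozenRecord CachedPool object] + [SmartIndex]
  take SmartIndex:  [SmartIndex AsyncPool FrozenRecord CachedPool object] + [AsyncPool FrozenRecord LazyProxy CachedPool object] + [SmartIndex AsyncPool FrozenRecord CachedPool object] + [SmartIndex]
  take AsyncPool:  [AsyncPool FrozenRecord CachedPool object] + [AsyncPool FrozenRecord LazyProxy CachedPool object] + [AsyncPool FrozenRecord CachedPool object]
  take FrozenRecord:  [FrozenRecord CachedPool object] + [FrozenRecord LazyProxy CachedPool object] + [FrozenRecord CachedPool object]
  take LazyProxy:  [CachedPool object] + [LazyProxy CachedPool object] + [CachedPool object]
  take CachedPool:  [CachedPool object] + [CachedPool object] + [CachedPool object]
  take object:  [object] + [object] + [object]
MRO: FastStore CachedView FrozenBlock FastBlock SmartIndex AsyncPool FrozenRecord LazyProxy CachedPool object
super() in CachedView.process on a FastStore instance goes to the class after CachedView in FastStore's MRO: FrozenBlock.

FrozenBlock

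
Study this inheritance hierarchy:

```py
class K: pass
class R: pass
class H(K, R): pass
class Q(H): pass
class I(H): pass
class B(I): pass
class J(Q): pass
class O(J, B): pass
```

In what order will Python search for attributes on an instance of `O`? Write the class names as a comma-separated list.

O, J, Q, B, I, H, K, R, object

L[O] = O + merge(L[J], L[B], [J B])
  take J:  [J Q H K R object] + [B I H K R object] + [J B]
  take Q:  [Q H K R object] + [B I H K R object] + [B]
  take B:  [H K R object] + [B I H K R object] + [B]
  take I:  [H K R object] + [I H K R object]
  take H:  [H K R object] + [H K R object]
  take K:  [K R object] + [K R object]
  take R:  [R object] + [R object]
  take object:  [object] + [object]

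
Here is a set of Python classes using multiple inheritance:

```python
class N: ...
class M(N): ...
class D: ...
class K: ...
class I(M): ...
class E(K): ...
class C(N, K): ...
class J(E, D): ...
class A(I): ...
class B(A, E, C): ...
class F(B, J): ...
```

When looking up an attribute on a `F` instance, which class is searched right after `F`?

L[F] = F + merge(L[B], L[J], [B J])
  take B:  [B A I M E C N K object] + [J E K D object] + [B J]
  take A:  [A I M E C N K object] + [J E K D object] + [J]
  take I:  [I M E C N K object] + [J E K D object] + [J]
  take M:  [M E C N K object] + [J E K D object] + [J]
  take J:  [E C N K object] + [J E K D object] + [J]
  take E:  [E C N K object] + [E K D object]
  take C:  [C N K object] + [K D object]
  take N:  [N K object] + [K D object]
  take K:  [K object] + [K D object]
  take D:  [object] + [D object]
  take object:  [object] + [object]
MRO: F B A I M J E C N K D object
F is at position 0; next is B.

B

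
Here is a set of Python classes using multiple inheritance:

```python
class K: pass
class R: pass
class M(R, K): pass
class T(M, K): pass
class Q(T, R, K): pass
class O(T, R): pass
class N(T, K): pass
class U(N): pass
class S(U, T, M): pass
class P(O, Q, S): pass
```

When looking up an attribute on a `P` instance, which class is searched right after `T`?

M

L[P] = P + merge(L[O], L[Q], L[S], [O Q S])
  take O:  [O T M R K object] + [Q T M R K object] + [S U N T M R K object] + [O Q S]
  take Q:  [T M R K object] + [Q T M R K object] + [S U N T M R K object] + [Q S]
  take S:  [T M R K object] + [T M R K object] + [S U N T M R K object] + [S]
  take U:  [T M R K object] + [T M R K object] + [U N T M R K object]
  take N:  [T M R K object] + [T M R K object] + [N T M R K object]
  take T:  [T M R K object] + [T M R K object] + [T M R K object]
  take M:  [M R K object] + [M R K object] + [M R K object]
  take R:  [R K object] + [R K object] + [R K object]
  take K:  [K object] + [K object] + [K object]
  take object:  [object] + [object] + [object]
MRO: P O Q S U N T M R K object
T is at position 6; next is M.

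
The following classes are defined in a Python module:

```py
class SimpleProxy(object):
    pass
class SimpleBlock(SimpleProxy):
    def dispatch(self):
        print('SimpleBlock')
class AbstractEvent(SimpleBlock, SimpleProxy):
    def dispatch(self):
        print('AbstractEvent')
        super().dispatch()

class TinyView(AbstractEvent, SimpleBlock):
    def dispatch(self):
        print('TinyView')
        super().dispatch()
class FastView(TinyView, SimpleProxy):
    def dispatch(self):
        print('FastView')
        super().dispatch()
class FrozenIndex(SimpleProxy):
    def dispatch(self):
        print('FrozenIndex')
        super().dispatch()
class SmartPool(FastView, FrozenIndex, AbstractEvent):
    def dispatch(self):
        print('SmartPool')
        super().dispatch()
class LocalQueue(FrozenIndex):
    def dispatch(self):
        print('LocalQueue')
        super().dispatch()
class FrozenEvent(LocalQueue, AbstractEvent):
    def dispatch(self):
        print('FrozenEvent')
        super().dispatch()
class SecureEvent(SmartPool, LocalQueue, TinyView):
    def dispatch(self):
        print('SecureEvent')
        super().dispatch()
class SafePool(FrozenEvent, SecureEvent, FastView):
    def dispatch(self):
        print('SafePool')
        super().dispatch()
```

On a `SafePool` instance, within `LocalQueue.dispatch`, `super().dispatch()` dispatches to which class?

L[SafePool] = SafePool + merge(L[FrozenEvent], L[SecureEvent], L[FastView], [FrozenEvent SecureEvent FastView])
  take FrozenEvent:  [FrozenEvent LocalQueue FrozenIndex AbstractEvent SimpleBlock SimpleProxy object] + [SecureEvent SmartPool FastView LocalQueue TinyView FrozenIndex AbstractEvent SimpleBlock SimpleProxy object] + [FastView TinyView AbstractEvent SimpleBlock SimpleProxy object] + [FrozenEvent SecureEvent FastView]
  take SecureEvent:  [LocalQueue FrozenIndex AbstractEvent SimpleBlock SimpleProxy object] + [SecureEvent SmartPool FastView LocalQueue TinyView FrozenIndex AbstractEvent SimpleBlock SimpleProxy object] + [FastView TinyView AbstractEvent SimpleBlock SimpleProxy object] + [SecureEvent FastView]
  take SmartPool:  [LocalQueue FrozenIndex AbstractEvent SimpleBlock SimpleProxy object] + [SmartPool FastView LocalQueue TinyView FrozenIndex AbstractEvent SimpleBlock SimpleProxy object] + [FastView TinyView AbstractEvent SimpleBlock SimpleProxy object] + [FastView]
  take FastView:  [LocalQueue FrozenIndex AbstractEvent SimpleBlock SimpleProxy object] + [FastView LocalQueue TinyView FrozenIndex AbstractEvent SimpleBlock SimpleProxy object] + [FastView TinyView AbstractEvent SimpleBlock SimpleProxy object] + [FastView]
  take LocalQueue:  [LocalQueue FrozenIndex AbstractEvent SimpleBlock SimpleProxy object] + [LocalQueue TinyView FrozenIndex AbstractEvent SimpleBlock SimpleProxy object] + [TinyView AbstractEvent SimpleBlock SimpleProxy object]
  take TinyView:  [FrozenIndex AbstractEvent SimpleBlock SimpleProxy object] + [TinyView FrozenIndex AbstractEvent SimpleBlock SimpleProxy object] + [TinyView AbstractEvent SimpleBlock SimpleProxy object]
  take FrozenIndex:  [FrozenIndex AbstractEvent SimpleBlock SimpleProxy object] + [FrozenIndex AbstractEvent SimpleBlock SimpleProxy object] + [AbstractEvent SimpleBlock SimpleProxy object]
  take AbstractEvent:  [AbstractEvent SimpleBlock SimpleProxy object] + [AbstractEvent SimpleBlock SimpleProxy object] + [AbstractEvent SimpleBlock SimpleProxy object]
  take SimpleBlock:  [SimpleBlock SimpleProxy object] + [SimpleBlock SimpleProxy object] + [SimpleBlock SimpleProxy object]
  take SimpleProxy:  [SimpleProxy object] + [SimpleProxy object] + [SimpleProxy object]
  take object:  [object] + [object] + [object]
MRO: SafePool FrozenEvent SecureEvent SmartPool FastView LocalQueue TinyView FrozenIndex AbstractEvent SimpleBlock SimpleProxy object
super() in LocalQueue.dispatch on a SafePool instance goes to the class after LocalQueue in SafePool's MRO: TinyView.

TinyView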